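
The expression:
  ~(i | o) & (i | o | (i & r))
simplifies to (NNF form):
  False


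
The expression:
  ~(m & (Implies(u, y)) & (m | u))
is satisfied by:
  {u: True, m: False, y: False}
  {u: False, m: False, y: False}
  {y: True, u: True, m: False}
  {y: True, u: False, m: False}
  {m: True, u: True, y: False}


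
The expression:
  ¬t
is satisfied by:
  {t: False}


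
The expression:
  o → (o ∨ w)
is always true.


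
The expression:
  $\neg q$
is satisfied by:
  {q: False}


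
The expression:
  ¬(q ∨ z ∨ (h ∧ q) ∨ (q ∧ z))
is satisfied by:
  {q: False, z: False}


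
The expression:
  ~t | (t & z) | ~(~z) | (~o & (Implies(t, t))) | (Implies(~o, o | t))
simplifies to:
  True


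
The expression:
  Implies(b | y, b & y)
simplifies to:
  (b & y) | (~b & ~y)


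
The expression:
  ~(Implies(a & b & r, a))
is never true.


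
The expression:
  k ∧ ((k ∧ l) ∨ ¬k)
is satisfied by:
  {k: True, l: True}


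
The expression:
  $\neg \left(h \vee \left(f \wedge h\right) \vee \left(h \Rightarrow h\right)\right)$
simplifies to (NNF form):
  $\text{False}$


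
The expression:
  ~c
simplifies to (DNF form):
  ~c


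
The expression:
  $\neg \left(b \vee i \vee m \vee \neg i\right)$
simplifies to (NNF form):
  $\text{False}$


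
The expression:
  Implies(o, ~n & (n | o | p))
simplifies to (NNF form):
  ~n | ~o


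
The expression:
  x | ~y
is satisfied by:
  {x: True, y: False}
  {y: False, x: False}
  {y: True, x: True}


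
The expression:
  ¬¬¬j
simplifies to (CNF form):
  ¬j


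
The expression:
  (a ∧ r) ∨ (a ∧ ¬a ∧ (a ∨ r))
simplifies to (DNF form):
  a ∧ r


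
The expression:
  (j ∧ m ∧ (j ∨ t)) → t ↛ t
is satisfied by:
  {m: False, j: False}
  {j: True, m: False}
  {m: True, j: False}


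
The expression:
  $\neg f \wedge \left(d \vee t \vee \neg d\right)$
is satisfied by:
  {f: False}


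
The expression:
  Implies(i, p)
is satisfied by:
  {p: True, i: False}
  {i: False, p: False}
  {i: True, p: True}


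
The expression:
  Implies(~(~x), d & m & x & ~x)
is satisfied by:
  {x: False}


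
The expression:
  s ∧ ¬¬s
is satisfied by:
  {s: True}


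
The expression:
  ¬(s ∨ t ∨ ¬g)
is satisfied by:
  {g: True, t: False, s: False}


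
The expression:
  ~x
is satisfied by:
  {x: False}


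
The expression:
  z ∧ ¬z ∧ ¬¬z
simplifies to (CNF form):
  False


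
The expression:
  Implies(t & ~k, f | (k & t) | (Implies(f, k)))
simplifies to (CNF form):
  True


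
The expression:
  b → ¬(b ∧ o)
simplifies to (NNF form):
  ¬b ∨ ¬o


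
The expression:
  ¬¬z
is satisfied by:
  {z: True}


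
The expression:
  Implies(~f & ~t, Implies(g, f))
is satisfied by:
  {t: True, f: True, g: False}
  {t: True, f: False, g: False}
  {f: True, t: False, g: False}
  {t: False, f: False, g: False}
  {g: True, t: True, f: True}
  {g: True, t: True, f: False}
  {g: True, f: True, t: False}


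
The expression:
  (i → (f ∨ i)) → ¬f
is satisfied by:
  {f: False}


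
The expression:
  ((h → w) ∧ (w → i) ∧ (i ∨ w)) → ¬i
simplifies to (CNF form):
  (h ∨ ¬i) ∧ (¬i ∨ ¬w)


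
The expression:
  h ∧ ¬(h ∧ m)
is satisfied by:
  {h: True, m: False}


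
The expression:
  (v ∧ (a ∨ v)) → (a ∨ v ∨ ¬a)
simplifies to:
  True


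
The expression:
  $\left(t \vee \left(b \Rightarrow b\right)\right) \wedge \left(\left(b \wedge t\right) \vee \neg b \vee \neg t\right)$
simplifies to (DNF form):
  $\text{True}$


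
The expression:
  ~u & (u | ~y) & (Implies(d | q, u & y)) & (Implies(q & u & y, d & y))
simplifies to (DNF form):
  ~d & ~q & ~u & ~y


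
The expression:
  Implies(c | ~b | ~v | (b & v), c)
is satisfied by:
  {c: True}


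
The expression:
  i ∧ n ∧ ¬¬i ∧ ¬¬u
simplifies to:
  i ∧ n ∧ u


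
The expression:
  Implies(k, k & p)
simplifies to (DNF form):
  p | ~k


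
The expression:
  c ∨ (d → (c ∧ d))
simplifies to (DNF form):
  c ∨ ¬d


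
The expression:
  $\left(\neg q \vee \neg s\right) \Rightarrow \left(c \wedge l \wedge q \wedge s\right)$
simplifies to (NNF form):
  $q \wedge s$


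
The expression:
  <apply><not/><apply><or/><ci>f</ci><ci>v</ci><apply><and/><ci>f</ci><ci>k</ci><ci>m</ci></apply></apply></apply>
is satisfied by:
  {v: False, f: False}


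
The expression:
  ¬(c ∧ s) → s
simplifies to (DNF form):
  s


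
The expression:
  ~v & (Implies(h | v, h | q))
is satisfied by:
  {v: False}


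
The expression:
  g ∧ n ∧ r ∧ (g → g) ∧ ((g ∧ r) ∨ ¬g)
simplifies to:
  g ∧ n ∧ r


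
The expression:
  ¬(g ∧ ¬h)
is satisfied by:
  {h: True, g: False}
  {g: False, h: False}
  {g: True, h: True}


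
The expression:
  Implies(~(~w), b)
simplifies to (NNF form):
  b | ~w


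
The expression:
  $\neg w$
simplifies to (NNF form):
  $\neg w$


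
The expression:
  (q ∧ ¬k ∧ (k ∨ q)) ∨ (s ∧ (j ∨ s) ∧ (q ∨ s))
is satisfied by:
  {s: True, q: True, k: False}
  {s: True, q: False, k: False}
  {s: True, k: True, q: True}
  {s: True, k: True, q: False}
  {q: True, k: False, s: False}


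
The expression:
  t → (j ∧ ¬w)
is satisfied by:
  {j: True, w: False, t: False}
  {w: False, t: False, j: False}
  {j: True, w: True, t: False}
  {w: True, j: False, t: False}
  {t: True, j: True, w: False}


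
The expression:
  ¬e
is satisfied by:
  {e: False}


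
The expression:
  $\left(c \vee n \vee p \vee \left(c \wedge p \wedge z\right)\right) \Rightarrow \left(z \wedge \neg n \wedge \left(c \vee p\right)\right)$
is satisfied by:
  {z: True, n: False, c: False, p: False}
  {z: True, p: True, n: False, c: False}
  {z: True, c: True, n: False, p: False}
  {z: True, p: True, c: True, n: False}
  {p: False, n: False, c: False, z: False}


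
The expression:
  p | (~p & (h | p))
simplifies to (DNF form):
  h | p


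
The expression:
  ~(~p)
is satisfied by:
  {p: True}


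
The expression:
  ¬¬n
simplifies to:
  n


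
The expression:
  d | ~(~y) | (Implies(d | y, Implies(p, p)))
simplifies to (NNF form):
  True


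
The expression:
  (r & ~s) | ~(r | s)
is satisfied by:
  {s: False}


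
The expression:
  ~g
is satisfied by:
  {g: False}


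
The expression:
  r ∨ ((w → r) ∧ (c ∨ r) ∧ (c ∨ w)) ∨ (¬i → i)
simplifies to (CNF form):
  (c ∨ i ∨ r) ∧ (i ∨ r ∨ ¬w)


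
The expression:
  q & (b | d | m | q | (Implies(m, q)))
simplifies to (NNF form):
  q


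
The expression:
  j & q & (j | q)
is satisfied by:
  {j: True, q: True}


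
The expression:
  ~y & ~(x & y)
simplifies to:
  ~y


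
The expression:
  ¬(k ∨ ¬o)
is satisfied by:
  {o: True, k: False}


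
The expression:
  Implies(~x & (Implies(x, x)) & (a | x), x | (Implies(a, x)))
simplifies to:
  x | ~a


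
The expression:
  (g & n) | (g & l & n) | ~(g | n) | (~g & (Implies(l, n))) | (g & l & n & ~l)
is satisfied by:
  {n: True, g: False}
  {g: False, n: False}
  {g: True, n: True}


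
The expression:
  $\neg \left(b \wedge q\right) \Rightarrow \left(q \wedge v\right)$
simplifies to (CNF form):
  $q \wedge \left(b \vee v\right)$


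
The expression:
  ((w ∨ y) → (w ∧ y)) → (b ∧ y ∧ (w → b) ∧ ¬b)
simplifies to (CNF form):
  (w ∨ y) ∧ (w ∨ ¬w) ∧ (y ∨ ¬y) ∧ (¬w ∨ ¬y)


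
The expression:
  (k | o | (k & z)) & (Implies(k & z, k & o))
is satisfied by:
  {k: True, o: True, z: False}
  {o: True, z: False, k: False}
  {k: True, o: True, z: True}
  {o: True, z: True, k: False}
  {k: True, z: False, o: False}


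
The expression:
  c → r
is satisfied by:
  {r: True, c: False}
  {c: False, r: False}
  {c: True, r: True}


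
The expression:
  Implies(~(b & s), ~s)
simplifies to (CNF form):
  b | ~s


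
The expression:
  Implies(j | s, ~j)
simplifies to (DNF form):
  ~j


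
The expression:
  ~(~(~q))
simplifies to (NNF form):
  ~q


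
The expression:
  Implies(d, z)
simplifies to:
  z | ~d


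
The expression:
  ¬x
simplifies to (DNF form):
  ¬x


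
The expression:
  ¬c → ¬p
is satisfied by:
  {c: True, p: False}
  {p: False, c: False}
  {p: True, c: True}


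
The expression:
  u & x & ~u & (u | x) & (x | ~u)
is never true.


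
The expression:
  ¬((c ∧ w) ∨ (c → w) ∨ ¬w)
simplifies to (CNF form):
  False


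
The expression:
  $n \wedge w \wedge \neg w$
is never true.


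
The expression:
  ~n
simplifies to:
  ~n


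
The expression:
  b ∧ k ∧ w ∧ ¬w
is never true.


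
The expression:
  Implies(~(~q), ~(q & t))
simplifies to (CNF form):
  ~q | ~t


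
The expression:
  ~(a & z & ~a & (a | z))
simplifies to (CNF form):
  True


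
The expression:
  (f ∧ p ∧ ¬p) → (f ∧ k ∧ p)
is always true.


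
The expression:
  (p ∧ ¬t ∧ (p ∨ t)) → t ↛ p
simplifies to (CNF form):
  t ∨ ¬p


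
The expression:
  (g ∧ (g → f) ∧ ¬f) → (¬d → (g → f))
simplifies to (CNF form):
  True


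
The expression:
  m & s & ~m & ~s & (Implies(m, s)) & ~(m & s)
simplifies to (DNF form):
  False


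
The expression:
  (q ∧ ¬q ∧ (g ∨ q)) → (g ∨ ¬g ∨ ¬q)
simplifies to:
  True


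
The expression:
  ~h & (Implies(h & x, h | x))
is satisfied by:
  {h: False}


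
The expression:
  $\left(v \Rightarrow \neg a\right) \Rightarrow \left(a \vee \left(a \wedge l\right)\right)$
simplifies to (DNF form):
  $a$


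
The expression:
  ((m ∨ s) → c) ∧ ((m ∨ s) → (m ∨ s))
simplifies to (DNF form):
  c ∨ (¬m ∧ ¬s)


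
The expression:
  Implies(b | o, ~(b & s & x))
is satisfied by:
  {s: False, x: False, b: False}
  {b: True, s: False, x: False}
  {x: True, s: False, b: False}
  {b: True, x: True, s: False}
  {s: True, b: False, x: False}
  {b: True, s: True, x: False}
  {x: True, s: True, b: False}


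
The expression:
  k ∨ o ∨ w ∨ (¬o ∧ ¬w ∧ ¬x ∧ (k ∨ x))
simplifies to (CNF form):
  k ∨ o ∨ w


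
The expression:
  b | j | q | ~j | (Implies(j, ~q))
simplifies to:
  True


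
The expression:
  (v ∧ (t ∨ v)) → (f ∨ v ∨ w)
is always true.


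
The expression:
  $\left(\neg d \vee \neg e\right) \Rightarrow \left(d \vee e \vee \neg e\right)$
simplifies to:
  $\text{True}$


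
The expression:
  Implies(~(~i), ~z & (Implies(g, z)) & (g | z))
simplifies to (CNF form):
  ~i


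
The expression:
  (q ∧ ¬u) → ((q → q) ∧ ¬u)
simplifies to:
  True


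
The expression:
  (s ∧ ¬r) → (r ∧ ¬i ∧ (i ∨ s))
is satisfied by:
  {r: True, s: False}
  {s: False, r: False}
  {s: True, r: True}


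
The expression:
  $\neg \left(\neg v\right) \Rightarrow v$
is always true.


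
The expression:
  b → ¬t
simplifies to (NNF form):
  ¬b ∨ ¬t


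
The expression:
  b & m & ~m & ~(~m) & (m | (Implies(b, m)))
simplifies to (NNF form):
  False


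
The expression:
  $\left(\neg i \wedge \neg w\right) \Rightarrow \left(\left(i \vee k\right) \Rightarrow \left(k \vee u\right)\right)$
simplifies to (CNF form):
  $\text{True}$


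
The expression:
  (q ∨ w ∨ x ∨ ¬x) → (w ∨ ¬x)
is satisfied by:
  {w: True, x: False}
  {x: False, w: False}
  {x: True, w: True}


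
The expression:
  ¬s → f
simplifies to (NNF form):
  f ∨ s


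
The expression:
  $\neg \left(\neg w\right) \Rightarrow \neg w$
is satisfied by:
  {w: False}


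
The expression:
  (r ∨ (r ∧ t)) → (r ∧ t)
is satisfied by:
  {t: True, r: False}
  {r: False, t: False}
  {r: True, t: True}


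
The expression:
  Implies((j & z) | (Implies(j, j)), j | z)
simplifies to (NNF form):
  j | z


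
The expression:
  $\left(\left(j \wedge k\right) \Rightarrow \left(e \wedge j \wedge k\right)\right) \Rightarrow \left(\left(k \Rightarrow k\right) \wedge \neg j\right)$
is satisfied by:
  {k: True, j: False, e: False}
  {k: False, j: False, e: False}
  {e: True, k: True, j: False}
  {e: True, k: False, j: False}
  {j: True, k: True, e: False}


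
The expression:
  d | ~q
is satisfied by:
  {d: True, q: False}
  {q: False, d: False}
  {q: True, d: True}


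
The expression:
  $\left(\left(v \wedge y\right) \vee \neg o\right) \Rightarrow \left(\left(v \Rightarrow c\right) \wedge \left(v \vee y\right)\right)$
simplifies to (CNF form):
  $\left(c \vee o \vee y\right) \wedge \left(c \vee o \vee \neg v\right) \wedge \left(c \vee y \vee \neg y\right) \wedge \left(c \vee \neg v \vee \neg y\right) \wedge \left(o \vee v \vee y\right) \wedge \left(o \vee v \vee \neg v\right) \wedge \left(v \vee y \vee \neg y\right) \wedge \left(v \vee \neg v \vee \neg y\right)$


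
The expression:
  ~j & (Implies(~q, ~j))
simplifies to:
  ~j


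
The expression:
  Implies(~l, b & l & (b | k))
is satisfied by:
  {l: True}


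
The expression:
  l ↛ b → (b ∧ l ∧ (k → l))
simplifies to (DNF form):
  b ∨ ¬l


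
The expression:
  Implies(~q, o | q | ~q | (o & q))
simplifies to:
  True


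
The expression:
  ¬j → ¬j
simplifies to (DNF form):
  True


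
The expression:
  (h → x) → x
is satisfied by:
  {x: True, h: True}
  {x: True, h: False}
  {h: True, x: False}


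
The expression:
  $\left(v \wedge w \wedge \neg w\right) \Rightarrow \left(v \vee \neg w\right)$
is always true.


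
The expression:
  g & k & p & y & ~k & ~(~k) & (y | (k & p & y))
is never true.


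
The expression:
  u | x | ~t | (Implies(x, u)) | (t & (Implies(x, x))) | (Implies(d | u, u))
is always true.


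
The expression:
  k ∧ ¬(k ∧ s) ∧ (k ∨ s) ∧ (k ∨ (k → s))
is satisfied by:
  {k: True, s: False}


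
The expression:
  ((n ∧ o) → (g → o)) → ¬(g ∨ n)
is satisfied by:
  {n: False, g: False}


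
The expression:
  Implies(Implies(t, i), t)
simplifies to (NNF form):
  t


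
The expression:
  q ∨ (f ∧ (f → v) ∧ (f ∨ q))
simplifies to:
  q ∨ (f ∧ v)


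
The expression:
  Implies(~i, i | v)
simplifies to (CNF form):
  i | v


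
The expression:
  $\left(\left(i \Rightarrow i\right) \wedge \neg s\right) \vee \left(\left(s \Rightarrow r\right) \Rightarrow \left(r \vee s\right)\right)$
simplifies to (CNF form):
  $\text{True}$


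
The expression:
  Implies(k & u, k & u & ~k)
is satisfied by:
  {u: False, k: False}
  {k: True, u: False}
  {u: True, k: False}


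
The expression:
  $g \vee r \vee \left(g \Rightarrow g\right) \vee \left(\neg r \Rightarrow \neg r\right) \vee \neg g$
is always true.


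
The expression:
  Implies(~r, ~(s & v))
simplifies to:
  r | ~s | ~v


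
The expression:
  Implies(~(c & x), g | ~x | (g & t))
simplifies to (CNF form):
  c | g | ~x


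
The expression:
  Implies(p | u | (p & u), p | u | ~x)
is always true.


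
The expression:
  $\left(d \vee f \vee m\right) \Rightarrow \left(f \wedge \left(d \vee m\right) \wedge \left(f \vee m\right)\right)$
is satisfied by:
  {f: True, d: True, m: True}
  {f: True, d: True, m: False}
  {f: True, m: True, d: False}
  {d: False, m: False, f: False}


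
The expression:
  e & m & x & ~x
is never true.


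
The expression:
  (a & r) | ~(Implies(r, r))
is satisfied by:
  {r: True, a: True}


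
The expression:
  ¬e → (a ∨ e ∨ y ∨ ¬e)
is always true.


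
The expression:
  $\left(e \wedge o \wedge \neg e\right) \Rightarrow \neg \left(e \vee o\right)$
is always true.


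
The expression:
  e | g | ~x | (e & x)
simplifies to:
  e | g | ~x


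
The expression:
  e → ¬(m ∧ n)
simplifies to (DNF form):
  ¬e ∨ ¬m ∨ ¬n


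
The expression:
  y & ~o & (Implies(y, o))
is never true.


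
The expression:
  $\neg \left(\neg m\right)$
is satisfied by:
  {m: True}


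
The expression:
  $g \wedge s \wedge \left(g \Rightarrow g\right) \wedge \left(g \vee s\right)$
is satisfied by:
  {s: True, g: True}


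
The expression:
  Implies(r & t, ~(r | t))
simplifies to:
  ~r | ~t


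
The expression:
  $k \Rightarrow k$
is always true.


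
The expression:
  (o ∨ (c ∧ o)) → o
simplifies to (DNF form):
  True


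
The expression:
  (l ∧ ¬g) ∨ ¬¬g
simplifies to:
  g ∨ l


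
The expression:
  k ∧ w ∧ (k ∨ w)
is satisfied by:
  {w: True, k: True}


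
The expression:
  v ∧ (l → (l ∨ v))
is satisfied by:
  {v: True}


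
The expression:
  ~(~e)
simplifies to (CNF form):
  e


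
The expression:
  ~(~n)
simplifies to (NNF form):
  n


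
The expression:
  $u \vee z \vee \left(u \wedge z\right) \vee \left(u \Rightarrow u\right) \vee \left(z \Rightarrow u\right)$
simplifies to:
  $\text{True}$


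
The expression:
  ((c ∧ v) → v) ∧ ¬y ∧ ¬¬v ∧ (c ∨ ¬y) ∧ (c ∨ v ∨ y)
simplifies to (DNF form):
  v ∧ ¬y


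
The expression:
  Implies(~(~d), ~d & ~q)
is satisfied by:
  {d: False}


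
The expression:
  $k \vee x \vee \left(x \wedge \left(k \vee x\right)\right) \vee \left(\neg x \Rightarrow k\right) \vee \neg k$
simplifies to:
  $\text{True}$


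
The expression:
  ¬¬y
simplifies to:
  y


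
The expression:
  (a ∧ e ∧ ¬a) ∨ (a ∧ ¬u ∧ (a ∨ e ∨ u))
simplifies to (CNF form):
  a ∧ ¬u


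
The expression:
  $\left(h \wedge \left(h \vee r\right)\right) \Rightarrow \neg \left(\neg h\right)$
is always true.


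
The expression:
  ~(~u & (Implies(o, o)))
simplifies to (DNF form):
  u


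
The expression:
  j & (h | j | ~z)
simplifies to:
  j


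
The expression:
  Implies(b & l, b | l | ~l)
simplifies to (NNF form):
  True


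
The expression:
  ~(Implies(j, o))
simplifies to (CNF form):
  j & ~o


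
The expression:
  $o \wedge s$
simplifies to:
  $o \wedge s$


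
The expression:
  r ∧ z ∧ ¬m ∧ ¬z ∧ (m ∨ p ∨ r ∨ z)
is never true.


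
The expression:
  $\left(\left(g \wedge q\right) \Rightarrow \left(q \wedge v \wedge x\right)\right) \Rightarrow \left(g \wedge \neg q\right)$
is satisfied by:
  {g: True, v: False, q: False, x: False}
  {g: True, x: True, v: False, q: False}
  {g: True, q: True, v: False, x: False}
  {g: True, x: True, q: True, v: False}
  {g: True, v: True, q: False, x: False}
  {g: True, x: True, v: True, q: False}
  {g: True, q: True, v: True, x: False}


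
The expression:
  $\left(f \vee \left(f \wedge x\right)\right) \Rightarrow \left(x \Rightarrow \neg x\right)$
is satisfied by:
  {x: False, f: False}
  {f: True, x: False}
  {x: True, f: False}


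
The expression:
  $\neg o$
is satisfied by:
  {o: False}


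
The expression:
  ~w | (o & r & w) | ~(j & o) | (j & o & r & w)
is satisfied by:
  {r: True, w: False, o: False, j: False}
  {r: False, w: False, o: False, j: False}
  {r: True, j: True, w: False, o: False}
  {j: True, r: False, w: False, o: False}
  {r: True, o: True, j: False, w: False}
  {o: True, j: False, w: False, r: False}
  {r: True, j: True, o: True, w: False}
  {j: True, o: True, r: False, w: False}
  {r: True, w: True, j: False, o: False}
  {w: True, j: False, o: False, r: False}
  {r: True, j: True, w: True, o: False}
  {j: True, w: True, r: False, o: False}
  {r: True, o: True, w: True, j: False}
  {o: True, w: True, j: False, r: False}
  {r: True, j: True, o: True, w: True}


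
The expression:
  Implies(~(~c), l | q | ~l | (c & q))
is always true.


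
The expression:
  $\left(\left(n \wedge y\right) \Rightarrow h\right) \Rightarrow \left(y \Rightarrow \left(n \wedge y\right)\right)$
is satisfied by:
  {n: True, y: False}
  {y: False, n: False}
  {y: True, n: True}


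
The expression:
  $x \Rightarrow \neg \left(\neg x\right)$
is always true.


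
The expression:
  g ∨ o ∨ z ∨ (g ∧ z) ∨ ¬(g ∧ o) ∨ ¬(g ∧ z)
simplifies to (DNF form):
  True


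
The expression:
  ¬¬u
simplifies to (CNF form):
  u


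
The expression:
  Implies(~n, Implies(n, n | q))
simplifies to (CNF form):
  True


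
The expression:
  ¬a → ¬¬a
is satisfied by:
  {a: True}


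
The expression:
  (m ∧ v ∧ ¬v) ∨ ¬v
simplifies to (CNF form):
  ¬v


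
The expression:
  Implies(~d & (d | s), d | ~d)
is always true.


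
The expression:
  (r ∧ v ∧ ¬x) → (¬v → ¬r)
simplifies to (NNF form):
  True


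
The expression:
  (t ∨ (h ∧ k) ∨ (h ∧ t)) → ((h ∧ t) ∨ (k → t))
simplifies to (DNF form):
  t ∨ ¬h ∨ ¬k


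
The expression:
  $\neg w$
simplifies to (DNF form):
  $\neg w$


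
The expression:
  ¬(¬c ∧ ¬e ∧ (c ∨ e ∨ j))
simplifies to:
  c ∨ e ∨ ¬j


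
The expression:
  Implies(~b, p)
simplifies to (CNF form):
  b | p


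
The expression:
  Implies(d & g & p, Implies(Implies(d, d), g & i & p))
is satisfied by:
  {i: True, p: False, d: False, g: False}
  {i: False, p: False, d: False, g: False}
  {i: True, g: True, p: False, d: False}
  {g: True, i: False, p: False, d: False}
  {i: True, d: True, g: False, p: False}
  {d: True, g: False, p: False, i: False}
  {i: True, g: True, d: True, p: False}
  {g: True, d: True, i: False, p: False}
  {i: True, p: True, g: False, d: False}
  {p: True, g: False, d: False, i: False}
  {i: True, g: True, p: True, d: False}
  {g: True, p: True, i: False, d: False}
  {i: True, d: True, p: True, g: False}
  {d: True, p: True, g: False, i: False}
  {i: True, g: True, d: True, p: True}


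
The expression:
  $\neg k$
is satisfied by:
  {k: False}


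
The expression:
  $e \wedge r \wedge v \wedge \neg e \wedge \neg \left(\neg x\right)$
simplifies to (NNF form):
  $\text{False}$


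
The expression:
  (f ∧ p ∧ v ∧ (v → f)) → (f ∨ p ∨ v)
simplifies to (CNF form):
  True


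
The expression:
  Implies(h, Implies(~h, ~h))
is always true.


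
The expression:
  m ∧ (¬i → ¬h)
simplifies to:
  m ∧ (i ∨ ¬h)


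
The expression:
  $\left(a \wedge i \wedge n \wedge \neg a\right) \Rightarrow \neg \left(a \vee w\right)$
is always true.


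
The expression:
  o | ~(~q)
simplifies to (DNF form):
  o | q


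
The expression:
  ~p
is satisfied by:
  {p: False}


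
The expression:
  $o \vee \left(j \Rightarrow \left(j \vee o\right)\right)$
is always true.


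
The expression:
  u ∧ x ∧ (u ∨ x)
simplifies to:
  u ∧ x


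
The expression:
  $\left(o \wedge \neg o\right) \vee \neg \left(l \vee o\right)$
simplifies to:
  $\neg l \wedge \neg o$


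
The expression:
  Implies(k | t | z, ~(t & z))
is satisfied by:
  {t: False, z: False}
  {z: True, t: False}
  {t: True, z: False}


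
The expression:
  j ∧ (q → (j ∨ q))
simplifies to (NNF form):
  j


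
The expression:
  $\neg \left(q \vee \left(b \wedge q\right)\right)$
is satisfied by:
  {q: False}


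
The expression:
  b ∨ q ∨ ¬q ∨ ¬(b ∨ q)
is always true.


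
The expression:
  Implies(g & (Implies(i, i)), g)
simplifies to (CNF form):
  True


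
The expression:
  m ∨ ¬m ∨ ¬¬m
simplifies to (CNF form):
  True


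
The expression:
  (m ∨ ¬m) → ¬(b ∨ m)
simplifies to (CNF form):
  ¬b ∧ ¬m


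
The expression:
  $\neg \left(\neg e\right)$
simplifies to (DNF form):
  $e$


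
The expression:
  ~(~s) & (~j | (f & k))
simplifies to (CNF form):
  s & (f | ~j) & (k | ~j)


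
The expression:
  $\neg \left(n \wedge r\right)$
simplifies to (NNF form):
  $\neg n \vee \neg r$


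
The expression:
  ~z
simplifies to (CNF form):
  ~z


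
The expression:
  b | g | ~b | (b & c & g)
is always true.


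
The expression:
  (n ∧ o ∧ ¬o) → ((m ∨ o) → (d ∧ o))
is always true.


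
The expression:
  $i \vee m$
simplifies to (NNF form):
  $i \vee m$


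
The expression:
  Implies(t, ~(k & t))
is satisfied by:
  {k: False, t: False}
  {t: True, k: False}
  {k: True, t: False}


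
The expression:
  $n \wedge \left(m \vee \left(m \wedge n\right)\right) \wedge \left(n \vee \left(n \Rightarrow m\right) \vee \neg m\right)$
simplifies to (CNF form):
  $m \wedge n$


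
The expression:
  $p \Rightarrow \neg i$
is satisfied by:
  {p: False, i: False}
  {i: True, p: False}
  {p: True, i: False}


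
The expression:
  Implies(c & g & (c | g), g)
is always true.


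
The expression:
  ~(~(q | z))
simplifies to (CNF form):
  q | z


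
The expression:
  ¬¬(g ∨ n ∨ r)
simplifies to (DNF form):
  g ∨ n ∨ r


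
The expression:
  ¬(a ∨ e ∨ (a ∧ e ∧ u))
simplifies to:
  ¬a ∧ ¬e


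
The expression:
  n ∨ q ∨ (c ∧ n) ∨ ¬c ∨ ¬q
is always true.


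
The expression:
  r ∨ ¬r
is always true.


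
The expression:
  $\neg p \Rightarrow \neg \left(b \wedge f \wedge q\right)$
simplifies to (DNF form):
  $p \vee \neg b \vee \neg f \vee \neg q$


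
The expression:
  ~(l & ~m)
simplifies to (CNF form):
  m | ~l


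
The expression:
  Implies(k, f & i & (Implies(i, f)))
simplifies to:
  ~k | (f & i)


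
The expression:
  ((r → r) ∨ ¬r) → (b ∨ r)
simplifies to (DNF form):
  b ∨ r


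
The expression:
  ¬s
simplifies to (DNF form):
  ¬s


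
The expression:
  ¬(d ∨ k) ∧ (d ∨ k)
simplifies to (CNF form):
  False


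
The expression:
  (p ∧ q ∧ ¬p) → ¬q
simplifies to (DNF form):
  True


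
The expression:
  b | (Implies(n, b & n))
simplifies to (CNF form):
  b | ~n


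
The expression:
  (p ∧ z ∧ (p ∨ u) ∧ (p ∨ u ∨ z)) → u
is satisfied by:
  {u: True, p: False, z: False}
  {p: False, z: False, u: False}
  {z: True, u: True, p: False}
  {z: True, p: False, u: False}
  {u: True, p: True, z: False}
  {p: True, u: False, z: False}
  {z: True, p: True, u: True}


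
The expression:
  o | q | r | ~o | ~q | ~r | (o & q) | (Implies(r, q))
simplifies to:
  True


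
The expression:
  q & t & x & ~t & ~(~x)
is never true.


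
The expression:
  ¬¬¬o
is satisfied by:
  {o: False}


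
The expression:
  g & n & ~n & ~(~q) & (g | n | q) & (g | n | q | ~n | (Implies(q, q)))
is never true.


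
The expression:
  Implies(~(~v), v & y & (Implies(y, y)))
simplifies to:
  y | ~v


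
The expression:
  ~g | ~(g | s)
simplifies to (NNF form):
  ~g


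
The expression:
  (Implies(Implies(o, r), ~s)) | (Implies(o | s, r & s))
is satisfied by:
  {r: True, o: True, s: False}
  {r: True, s: False, o: False}
  {o: True, s: False, r: False}
  {o: False, s: False, r: False}
  {r: True, o: True, s: True}
  {r: True, s: True, o: False}
  {o: True, s: True, r: False}


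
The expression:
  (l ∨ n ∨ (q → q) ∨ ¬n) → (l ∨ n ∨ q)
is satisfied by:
  {n: True, q: True, l: True}
  {n: True, q: True, l: False}
  {n: True, l: True, q: False}
  {n: True, l: False, q: False}
  {q: True, l: True, n: False}
  {q: True, l: False, n: False}
  {l: True, q: False, n: False}


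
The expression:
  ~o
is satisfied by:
  {o: False}


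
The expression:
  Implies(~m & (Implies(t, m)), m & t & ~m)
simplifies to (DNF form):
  m | t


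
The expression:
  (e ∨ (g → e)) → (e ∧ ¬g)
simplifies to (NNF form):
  (e ∧ ¬g) ∨ (g ∧ ¬e)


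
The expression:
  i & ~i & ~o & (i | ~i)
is never true.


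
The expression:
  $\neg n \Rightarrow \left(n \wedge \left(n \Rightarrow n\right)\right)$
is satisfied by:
  {n: True}


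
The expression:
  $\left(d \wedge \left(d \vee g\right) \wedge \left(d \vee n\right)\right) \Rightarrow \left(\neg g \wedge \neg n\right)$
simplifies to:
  $\left(\neg g \wedge \neg n\right) \vee \neg d$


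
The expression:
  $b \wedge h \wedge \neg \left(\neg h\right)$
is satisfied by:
  {h: True, b: True}


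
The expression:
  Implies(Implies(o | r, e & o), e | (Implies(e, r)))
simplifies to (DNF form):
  True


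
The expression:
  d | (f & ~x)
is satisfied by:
  {d: True, f: True, x: False}
  {d: True, x: False, f: False}
  {d: True, f: True, x: True}
  {d: True, x: True, f: False}
  {f: True, x: False, d: False}


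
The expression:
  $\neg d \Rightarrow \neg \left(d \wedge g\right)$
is always true.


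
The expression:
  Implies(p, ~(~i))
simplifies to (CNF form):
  i | ~p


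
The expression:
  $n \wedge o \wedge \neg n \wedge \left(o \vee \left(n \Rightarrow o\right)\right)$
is never true.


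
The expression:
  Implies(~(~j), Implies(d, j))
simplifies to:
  True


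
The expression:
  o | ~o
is always true.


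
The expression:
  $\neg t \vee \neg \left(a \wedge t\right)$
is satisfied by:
  {t: False, a: False}
  {a: True, t: False}
  {t: True, a: False}


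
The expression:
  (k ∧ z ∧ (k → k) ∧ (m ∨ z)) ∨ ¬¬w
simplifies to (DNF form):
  w ∨ (k ∧ z)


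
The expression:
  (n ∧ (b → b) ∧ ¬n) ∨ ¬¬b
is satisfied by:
  {b: True}


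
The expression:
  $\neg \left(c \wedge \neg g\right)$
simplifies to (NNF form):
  $g \vee \neg c$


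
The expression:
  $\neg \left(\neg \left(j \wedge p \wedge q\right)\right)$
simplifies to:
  $j \wedge p \wedge q$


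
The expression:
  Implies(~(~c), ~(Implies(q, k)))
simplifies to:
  ~c | (q & ~k)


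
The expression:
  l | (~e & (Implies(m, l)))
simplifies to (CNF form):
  (l | ~e) & (l | ~m)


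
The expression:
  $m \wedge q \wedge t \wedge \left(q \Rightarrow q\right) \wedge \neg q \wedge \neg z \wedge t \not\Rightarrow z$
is never true.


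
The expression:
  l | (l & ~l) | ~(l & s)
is always true.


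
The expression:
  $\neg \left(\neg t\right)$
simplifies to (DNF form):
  $t$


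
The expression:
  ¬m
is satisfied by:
  {m: False}


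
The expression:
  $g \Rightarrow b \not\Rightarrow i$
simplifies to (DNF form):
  $\left(b \wedge \neg i\right) \vee \neg g$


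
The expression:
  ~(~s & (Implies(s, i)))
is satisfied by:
  {s: True}


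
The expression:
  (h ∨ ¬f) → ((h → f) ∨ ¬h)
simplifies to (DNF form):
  f ∨ ¬h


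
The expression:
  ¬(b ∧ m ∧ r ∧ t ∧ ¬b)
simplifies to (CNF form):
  True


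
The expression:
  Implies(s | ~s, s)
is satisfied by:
  {s: True}


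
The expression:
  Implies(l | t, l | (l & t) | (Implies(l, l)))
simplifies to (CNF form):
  True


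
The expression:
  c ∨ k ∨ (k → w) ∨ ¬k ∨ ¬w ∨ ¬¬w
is always true.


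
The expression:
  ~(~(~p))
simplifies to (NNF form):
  ~p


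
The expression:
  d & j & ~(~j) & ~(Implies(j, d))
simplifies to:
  False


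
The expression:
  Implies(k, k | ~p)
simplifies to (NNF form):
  True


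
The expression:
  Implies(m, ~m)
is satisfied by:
  {m: False}


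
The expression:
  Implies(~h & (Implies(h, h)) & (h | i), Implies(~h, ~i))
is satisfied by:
  {h: True, i: False}
  {i: False, h: False}
  {i: True, h: True}


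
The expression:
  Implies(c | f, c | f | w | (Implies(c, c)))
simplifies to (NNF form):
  True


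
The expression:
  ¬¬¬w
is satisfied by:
  {w: False}


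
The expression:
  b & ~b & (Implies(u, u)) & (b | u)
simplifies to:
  False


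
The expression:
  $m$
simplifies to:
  $m$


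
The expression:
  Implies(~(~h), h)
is always true.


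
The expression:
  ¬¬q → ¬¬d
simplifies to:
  d ∨ ¬q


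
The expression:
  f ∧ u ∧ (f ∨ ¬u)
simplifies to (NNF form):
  f ∧ u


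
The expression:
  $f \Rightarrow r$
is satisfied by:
  {r: True, f: False}
  {f: False, r: False}
  {f: True, r: True}


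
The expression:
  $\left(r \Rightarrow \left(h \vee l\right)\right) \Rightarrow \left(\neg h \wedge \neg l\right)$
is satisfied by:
  {h: False, l: False}


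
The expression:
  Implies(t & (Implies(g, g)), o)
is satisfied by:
  {o: True, t: False}
  {t: False, o: False}
  {t: True, o: True}


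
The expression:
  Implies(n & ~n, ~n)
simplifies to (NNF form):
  True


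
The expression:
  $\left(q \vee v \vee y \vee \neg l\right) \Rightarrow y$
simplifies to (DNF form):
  $y \vee \left(l \wedge \neg q \wedge \neg v\right)$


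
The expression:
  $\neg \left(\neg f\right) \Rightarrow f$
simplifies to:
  $\text{True}$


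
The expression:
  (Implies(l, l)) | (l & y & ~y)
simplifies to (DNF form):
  True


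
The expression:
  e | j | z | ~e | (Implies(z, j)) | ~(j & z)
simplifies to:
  True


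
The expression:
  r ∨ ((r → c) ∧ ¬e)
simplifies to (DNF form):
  r ∨ ¬e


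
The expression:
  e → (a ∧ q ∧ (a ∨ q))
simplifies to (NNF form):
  (a ∧ q) ∨ ¬e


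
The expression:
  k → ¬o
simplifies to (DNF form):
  ¬k ∨ ¬o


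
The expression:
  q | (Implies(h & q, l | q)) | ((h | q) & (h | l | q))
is always true.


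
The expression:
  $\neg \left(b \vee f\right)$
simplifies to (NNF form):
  $\neg b \wedge \neg f$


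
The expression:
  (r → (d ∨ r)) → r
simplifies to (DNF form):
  r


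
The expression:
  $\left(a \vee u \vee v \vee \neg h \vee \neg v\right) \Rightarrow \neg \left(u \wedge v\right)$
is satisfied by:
  {u: False, v: False}
  {v: True, u: False}
  {u: True, v: False}


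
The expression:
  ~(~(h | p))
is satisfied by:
  {p: True, h: True}
  {p: True, h: False}
  {h: True, p: False}


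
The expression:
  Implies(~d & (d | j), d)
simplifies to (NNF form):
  d | ~j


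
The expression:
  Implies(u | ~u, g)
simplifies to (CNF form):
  g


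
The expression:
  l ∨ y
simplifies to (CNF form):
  l ∨ y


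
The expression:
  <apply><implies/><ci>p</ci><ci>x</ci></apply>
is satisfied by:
  {x: True, p: False}
  {p: False, x: False}
  {p: True, x: True}


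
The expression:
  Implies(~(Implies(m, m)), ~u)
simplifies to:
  True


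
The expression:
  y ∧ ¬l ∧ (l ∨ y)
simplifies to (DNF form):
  y ∧ ¬l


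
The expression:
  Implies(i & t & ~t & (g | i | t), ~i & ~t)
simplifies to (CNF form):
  True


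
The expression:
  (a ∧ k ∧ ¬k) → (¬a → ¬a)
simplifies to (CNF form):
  True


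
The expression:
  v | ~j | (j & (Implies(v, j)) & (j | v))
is always true.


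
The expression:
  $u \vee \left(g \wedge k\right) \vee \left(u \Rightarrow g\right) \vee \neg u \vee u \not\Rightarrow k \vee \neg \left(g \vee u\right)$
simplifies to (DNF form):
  $\text{True}$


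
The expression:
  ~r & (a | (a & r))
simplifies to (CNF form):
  a & ~r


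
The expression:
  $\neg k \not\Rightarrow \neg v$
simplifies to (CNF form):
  $v \wedge \neg k$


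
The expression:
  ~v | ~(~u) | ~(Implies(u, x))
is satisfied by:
  {u: True, v: False}
  {v: False, u: False}
  {v: True, u: True}


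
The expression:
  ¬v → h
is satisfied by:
  {v: True, h: True}
  {v: True, h: False}
  {h: True, v: False}


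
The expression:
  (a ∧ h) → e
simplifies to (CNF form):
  e ∨ ¬a ∨ ¬h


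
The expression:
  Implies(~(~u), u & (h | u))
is always true.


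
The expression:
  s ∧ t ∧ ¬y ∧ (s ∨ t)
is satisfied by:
  {t: True, s: True, y: False}


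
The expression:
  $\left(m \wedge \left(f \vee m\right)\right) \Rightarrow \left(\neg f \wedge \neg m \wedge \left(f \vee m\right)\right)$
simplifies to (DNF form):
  $\neg m$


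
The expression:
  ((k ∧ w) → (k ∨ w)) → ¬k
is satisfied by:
  {k: False}


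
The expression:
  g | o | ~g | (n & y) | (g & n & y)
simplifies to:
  True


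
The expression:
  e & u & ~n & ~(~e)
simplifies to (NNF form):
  e & u & ~n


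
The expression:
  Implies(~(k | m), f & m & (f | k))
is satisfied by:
  {k: True, m: True}
  {k: True, m: False}
  {m: True, k: False}


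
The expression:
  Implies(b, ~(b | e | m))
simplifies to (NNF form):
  ~b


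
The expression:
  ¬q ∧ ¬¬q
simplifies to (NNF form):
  False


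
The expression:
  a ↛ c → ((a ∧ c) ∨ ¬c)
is always true.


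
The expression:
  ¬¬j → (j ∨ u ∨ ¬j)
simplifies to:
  True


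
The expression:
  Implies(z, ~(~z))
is always true.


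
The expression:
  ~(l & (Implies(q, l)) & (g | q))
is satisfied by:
  {q: False, l: False, g: False}
  {g: True, q: False, l: False}
  {q: True, g: False, l: False}
  {g: True, q: True, l: False}
  {l: True, g: False, q: False}


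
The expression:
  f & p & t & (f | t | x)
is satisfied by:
  {t: True, p: True, f: True}


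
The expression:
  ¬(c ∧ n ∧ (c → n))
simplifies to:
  ¬c ∨ ¬n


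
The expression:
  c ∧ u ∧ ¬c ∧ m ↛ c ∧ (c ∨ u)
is never true.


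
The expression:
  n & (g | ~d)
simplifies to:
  n & (g | ~d)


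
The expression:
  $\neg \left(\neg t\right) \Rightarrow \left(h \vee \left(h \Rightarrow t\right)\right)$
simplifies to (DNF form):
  $\text{True}$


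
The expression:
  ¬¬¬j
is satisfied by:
  {j: False}


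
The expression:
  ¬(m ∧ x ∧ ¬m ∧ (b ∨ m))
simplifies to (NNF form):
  True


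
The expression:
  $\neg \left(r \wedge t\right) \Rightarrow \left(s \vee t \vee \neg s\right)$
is always true.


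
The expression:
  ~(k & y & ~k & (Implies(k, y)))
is always true.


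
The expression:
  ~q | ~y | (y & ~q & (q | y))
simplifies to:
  ~q | ~y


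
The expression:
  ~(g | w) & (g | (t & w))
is never true.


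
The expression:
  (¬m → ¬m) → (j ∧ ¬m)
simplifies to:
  j ∧ ¬m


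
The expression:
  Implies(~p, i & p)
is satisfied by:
  {p: True}


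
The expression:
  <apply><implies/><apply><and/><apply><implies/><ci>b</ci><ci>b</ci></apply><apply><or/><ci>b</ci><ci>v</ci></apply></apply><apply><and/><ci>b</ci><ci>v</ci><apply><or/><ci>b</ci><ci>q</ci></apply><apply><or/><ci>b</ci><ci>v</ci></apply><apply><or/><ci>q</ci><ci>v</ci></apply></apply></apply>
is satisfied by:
  {v: False, b: False}
  {b: True, v: True}


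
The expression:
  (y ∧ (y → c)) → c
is always true.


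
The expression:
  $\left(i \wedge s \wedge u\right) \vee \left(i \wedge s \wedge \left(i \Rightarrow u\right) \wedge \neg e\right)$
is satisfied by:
  {i: True, u: True, s: True}


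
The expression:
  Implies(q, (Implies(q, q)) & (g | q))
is always true.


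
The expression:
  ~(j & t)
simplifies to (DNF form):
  ~j | ~t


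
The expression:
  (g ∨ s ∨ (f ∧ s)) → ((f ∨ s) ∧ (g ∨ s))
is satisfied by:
  {s: True, f: True, g: False}
  {s: True, f: False, g: False}
  {f: True, s: False, g: False}
  {s: False, f: False, g: False}
  {g: True, s: True, f: True}
  {g: True, s: True, f: False}
  {g: True, f: True, s: False}
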